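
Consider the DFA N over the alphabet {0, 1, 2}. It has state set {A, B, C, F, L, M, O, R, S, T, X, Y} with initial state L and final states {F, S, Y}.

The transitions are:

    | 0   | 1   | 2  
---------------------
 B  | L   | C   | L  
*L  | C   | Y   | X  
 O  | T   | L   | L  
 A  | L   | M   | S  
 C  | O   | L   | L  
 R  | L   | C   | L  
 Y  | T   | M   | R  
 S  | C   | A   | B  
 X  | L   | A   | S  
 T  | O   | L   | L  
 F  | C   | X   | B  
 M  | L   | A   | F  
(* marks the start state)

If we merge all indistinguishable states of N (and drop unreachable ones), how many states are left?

All states are reachable from the start state.
Initial partition by acceptance: {F,S,Y} | {A,B,C,L,M,O,R,T,X}.
Split {A,B,C,L,M,O,R,T,X} by δ(·,1) → {A,B,C,M,O,R,T,X} and {L}.
Split {A,B,C,M,O,R,T,X} by δ(·,0) → {A,B,M,R,X} and {C,O,T}.
Refine {A,B,M,R,X} on symbol 1: members go to different blocks, giving {A,M,X} and {B,R}.
Stable partition: {F,S,Y} | {A,M,X} | {L} | {C,O,T} | {B,R} — 5 equivalence classes.

5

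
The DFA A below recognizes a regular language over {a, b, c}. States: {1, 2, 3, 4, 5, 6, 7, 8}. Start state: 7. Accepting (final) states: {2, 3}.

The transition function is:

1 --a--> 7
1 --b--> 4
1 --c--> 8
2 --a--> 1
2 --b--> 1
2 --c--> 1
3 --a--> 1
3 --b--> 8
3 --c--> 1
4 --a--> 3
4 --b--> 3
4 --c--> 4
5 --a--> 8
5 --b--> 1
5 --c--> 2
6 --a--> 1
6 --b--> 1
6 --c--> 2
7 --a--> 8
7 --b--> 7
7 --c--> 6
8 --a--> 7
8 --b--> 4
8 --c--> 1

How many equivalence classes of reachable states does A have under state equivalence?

First remove the unreachable states {5}; 7 states remain.
Start with accepting vs non-accepting: {2,3} | {1,4,6,7,8}.
On input a, block {1,4,6,7,8} splits into {1,6,7,8} and {4}.
On input b, block {1,6,7,8} splits into {1,8} and {6,7}.
Refine {6,7} on symbol b: members go to different blocks, giving {6} and {7}.
No further refinement is possible. Final partition (5 blocks): {2,3} | {1,8} | {4} | {6} | {7}.

5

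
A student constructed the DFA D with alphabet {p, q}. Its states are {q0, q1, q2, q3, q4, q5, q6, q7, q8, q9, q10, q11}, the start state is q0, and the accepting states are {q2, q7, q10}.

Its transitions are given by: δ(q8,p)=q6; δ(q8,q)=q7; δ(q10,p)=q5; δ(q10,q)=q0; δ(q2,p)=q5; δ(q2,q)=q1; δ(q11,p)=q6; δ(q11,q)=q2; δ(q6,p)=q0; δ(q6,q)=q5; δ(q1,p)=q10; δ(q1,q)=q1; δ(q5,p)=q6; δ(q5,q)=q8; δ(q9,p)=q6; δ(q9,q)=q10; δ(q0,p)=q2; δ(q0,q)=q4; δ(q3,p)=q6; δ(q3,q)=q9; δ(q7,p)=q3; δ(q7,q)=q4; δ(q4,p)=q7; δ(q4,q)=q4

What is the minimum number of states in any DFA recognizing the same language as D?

First remove the unreachable states {q11}; 11 states remain.
Initial partition by acceptance: {q2,q7,q10} | {q0,q1,q3,q4,q5,q6,q8,q9}.
Refine {q0,q1,q3,q4,q5,q6,q8,q9} on symbol p: members go to different blocks, giving {q3,q5,q6,q8,q9} and {q0,q1,q4}.
On input p, block {q3,q5,q6,q8,q9} splits into {q3,q5,q8,q9} and {q6}.
Split {q3,q5,q8,q9} by δ(·,q) → {q3,q5} and {q8,q9}.
No further refinement is possible. Final partition (5 blocks): {q2,q7,q10} | {q3,q5} | {q0,q1,q4} | {q6} | {q8,q9}.

5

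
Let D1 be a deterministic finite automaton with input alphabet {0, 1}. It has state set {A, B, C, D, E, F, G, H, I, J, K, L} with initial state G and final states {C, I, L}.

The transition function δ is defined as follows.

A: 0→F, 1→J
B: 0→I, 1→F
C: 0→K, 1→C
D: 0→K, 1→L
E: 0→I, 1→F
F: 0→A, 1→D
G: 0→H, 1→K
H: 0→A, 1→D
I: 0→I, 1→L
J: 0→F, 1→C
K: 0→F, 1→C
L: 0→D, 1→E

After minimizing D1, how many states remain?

8

Reachable states from the start: {A,C,D,E,F,G,H,I,J,K,L}. Unreachable: {B} — drop them.
P0 = {C,I,L} | {A,D,E,F,G,H,J,K}.
On input 0, block {C,I,L} splits into {C,L} and {I}.
On input 1, block {C,L} splits into {C} and {L}.
Split {A,D,E,F,G,H,J,K} by δ(·,0) → {A,D,F,G,H,J,K} and {E}.
On input 1, block {A,D,F,G,H,J,K} splits into {A,F,G,H} and {J,K} and {D}.
Refine {A,F,G,H} on symbol 1: members go to different blocks, giving {A,G} and {F,H}.
Stable partition: {C} | {A,G} | {I} | {L} | {E} | {J,K} | {D} | {F,H} — 8 equivalence classes.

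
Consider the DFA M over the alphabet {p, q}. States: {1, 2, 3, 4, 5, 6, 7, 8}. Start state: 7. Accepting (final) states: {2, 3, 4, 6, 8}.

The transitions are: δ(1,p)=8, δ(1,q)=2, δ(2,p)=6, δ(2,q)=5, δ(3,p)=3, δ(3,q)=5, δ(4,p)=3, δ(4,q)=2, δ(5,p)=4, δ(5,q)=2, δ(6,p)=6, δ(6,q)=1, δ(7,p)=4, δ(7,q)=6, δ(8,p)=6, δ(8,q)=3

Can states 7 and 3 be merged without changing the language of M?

All states are reachable from the start state.
Start with accepting vs non-accepting: {2,3,4,6,8} | {1,5,7}.
Split {2,3,4,6,8} by δ(·,q) → {2,3,6} and {4,8}.
The partition is now stable with 3 blocks: {2,3,6} | {1,5,7} | {4,8}.
7 and 3 end up in different blocks, so they are distinguishable. For instance, the string 'ε' is accepted from only 3.

No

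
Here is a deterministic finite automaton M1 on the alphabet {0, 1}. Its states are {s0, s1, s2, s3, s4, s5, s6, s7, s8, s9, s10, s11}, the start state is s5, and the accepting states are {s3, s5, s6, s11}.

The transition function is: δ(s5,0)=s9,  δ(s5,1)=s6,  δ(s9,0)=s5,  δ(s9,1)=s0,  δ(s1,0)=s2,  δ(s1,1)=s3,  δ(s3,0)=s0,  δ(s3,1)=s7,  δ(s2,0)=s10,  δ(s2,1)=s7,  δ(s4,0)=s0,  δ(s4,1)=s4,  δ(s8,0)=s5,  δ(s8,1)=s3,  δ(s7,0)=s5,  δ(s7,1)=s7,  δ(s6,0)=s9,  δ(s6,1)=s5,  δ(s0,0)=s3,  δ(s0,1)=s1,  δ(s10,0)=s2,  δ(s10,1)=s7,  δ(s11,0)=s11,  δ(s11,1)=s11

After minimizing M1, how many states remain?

7

States {s4,s8,s11} cannot be reached from the start state, so discard them.
P0 = {s3,s5,s6} | {s0,s1,s2,s7,s9,s10}.
Refine {s3,s5,s6} on symbol 1: members go to different blocks, giving {s5,s6} and {s3}.
On input 0, block {s0,s1,s2,s7,s9,s10} splits into {s1,s2,s10} and {s7,s9} and {s0}.
Split {s1,s2,s10} by δ(·,1) → {s2,s10} and {s1}.
On input 1, block {s7,s9} splits into {s7} and {s9}.
The partition is now stable with 7 blocks: {s5,s6} | {s2,s10} | {s3} | {s7} | {s0} | {s1} | {s9}.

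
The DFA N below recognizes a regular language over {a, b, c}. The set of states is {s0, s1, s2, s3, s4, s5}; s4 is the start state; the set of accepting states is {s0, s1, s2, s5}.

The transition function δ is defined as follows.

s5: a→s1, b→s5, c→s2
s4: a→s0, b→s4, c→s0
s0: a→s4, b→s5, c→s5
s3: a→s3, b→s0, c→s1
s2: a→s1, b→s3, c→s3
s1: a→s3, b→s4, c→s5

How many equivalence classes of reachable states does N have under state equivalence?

6

Every state is reachable, so we keep all 6.
Initial partition by acceptance: {s0,s1,s2,s5} | {s3,s4}.
Split {s0,s1,s2,s5} by δ(·,a) → {s0,s1} and {s2,s5}.
On input b, block {s0,s1} splits into {s0} and {s1}.
Refine {s3,s4} on symbol a: members go to different blocks, giving {s3} and {s4}.
On input b, block {s2,s5} splits into {s2} and {s5}.
No further refinement is possible. Final partition (6 blocks): {s0} | {s3} | {s2} | {s1} | {s4} | {s5}.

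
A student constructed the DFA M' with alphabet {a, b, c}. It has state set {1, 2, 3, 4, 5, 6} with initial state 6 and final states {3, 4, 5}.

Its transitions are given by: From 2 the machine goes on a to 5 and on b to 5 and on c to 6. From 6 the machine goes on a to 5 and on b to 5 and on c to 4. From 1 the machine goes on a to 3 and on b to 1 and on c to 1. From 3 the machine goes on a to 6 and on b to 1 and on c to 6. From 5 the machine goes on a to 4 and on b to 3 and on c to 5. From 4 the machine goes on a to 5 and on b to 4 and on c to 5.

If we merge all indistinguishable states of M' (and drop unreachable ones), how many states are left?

Reachable states from the start: {1,3,4,5,6}. Unreachable: {2} — drop them.
Start with accepting vs non-accepting: {3,4,5} | {1,6}.
On input a, block {3,4,5} splits into {4,5} and {3}.
Refine {4,5} on symbol b: members go to different blocks, giving {4} and {5}.
Refine {1,6} on symbol a: members go to different blocks, giving {1} and {6}.
The partition is now stable with 5 blocks: {4} | {1} | {3} | {5} | {6}.

5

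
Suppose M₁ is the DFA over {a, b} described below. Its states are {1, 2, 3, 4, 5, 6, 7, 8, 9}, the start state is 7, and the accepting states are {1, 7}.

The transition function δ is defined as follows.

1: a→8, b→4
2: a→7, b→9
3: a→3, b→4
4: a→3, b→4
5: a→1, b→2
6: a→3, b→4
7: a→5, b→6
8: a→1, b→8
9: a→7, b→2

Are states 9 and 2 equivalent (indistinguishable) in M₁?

P0 = {1,7} | {2,3,4,5,6,8,9}.
Refine {2,3,4,5,6,8,9} on symbol a: members go to different blocks, giving {2,5,8,9} and {3,4,6}.
No further refinement is possible. Final partition (3 blocks): {1,7} | {2,5,8,9} | {3,4,6}.
9 and 2 lie in the same block of the stable partition, so they are equivalent — no string distinguishes them.

Yes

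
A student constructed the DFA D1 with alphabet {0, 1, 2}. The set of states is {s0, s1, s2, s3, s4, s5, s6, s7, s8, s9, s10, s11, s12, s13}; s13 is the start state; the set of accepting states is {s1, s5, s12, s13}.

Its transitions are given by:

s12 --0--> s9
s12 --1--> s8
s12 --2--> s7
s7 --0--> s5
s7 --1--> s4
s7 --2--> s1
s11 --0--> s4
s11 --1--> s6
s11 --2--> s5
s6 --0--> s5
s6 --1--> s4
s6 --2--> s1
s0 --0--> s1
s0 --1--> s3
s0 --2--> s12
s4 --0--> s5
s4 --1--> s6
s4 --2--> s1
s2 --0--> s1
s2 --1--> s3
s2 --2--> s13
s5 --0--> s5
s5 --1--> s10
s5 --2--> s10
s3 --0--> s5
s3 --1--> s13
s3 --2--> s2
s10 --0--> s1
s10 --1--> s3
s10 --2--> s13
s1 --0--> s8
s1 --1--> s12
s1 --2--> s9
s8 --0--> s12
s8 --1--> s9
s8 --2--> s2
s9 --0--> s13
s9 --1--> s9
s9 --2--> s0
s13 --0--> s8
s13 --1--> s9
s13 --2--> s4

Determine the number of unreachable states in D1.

No path from s13 leads to s11; the other 13 states are all reachable.

1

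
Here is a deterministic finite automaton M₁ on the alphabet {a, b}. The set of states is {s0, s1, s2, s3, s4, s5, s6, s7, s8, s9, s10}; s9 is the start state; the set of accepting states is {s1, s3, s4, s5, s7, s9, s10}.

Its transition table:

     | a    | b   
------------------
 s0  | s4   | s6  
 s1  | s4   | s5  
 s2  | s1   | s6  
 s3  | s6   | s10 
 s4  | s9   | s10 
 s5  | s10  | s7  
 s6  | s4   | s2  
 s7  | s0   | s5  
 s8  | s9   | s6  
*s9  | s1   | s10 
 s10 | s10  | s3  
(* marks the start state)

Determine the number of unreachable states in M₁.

1

No path from s9 leads to s8; the other 10 states are all reachable.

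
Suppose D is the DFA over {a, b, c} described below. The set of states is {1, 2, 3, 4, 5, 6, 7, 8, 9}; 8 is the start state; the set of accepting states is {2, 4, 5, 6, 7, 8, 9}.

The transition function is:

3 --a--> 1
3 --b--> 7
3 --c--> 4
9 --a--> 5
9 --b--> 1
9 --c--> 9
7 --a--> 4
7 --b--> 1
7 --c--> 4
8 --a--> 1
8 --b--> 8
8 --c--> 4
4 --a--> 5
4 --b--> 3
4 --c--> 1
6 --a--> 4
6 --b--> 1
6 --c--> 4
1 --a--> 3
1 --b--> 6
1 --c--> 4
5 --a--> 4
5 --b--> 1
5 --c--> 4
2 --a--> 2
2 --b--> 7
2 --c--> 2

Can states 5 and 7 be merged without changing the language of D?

Yes

States {2,9} cannot be reached from the start state, so discard them.
Start with accepting vs non-accepting: {4,5,6,7,8} | {1,3}.
Split {4,5,6,7,8} by δ(·,a) → {4,5,6,7} and {8}.
Refine {4,5,6,7} on symbol c: members go to different blocks, giving {5,6,7} and {4}.
Stable partition: {5,6,7} | {1,3} | {8} | {4} — 4 equivalence classes.
5 and 7 lie in the same block of the stable partition, so they are equivalent — no string distinguishes them.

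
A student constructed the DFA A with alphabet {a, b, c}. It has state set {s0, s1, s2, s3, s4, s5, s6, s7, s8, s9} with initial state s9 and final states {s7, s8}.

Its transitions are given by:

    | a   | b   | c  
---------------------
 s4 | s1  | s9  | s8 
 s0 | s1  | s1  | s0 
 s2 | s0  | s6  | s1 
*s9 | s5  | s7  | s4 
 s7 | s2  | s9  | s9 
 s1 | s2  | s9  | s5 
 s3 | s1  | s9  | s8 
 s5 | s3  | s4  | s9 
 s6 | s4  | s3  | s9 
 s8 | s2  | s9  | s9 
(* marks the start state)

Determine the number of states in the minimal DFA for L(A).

7

P0 = {s7,s8} | {s0,s1,s2,s3,s4,s5,s6,s9}.
Refine {s0,s1,s2,s3,s4,s5,s6,s9} on symbol b: members go to different blocks, giving {s0,s1,s2,s3,s4,s5,s6} and {s9}.
On input b, block {s0,s1,s2,s3,s4,s5,s6} splits into {s0,s2,s5,s6} and {s1,s3,s4}.
Refine {s0,s2,s5,s6} on symbol a: members go to different blocks, giving {s0,s5,s6} and {s2}.
Refine {s0,s5,s6} on symbol c: members go to different blocks, giving {s5,s6} and {s0}.
On input a, block {s1,s3,s4} splits into {s3,s4} and {s1}.
Stable partition: {s7,s8} | {s5,s6} | {s9} | {s3,s4} | {s2} | {s0} | {s1} — 7 equivalence classes.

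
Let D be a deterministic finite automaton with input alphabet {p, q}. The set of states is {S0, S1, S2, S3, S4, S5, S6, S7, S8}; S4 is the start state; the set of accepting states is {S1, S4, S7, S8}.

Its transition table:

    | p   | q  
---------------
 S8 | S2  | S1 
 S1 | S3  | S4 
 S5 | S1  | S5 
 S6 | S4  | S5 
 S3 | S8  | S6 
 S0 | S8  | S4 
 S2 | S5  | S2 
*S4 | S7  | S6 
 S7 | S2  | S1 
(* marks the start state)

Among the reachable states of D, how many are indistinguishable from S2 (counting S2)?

1

States {S0} cannot be reached from the start state, so discard them.
Start with accepting vs non-accepting: {S1,S4,S7,S8} | {S2,S3,S5,S6}.
Split {S1,S4,S7,S8} by δ(·,p) → {S1,S7,S8} and {S4}.
On input q, block {S1,S7,S8} splits into {S7,S8} and {S1}.
On input p, block {S2,S3,S5,S6} splits into {S2} and {S3} and {S5} and {S6}.
Stable partition: {S7,S8} | {S2} | {S4} | {S1} | {S3} | {S5} | {S6} — 7 equivalence classes.
State S2 belongs to the block {S2}, which has 1 states.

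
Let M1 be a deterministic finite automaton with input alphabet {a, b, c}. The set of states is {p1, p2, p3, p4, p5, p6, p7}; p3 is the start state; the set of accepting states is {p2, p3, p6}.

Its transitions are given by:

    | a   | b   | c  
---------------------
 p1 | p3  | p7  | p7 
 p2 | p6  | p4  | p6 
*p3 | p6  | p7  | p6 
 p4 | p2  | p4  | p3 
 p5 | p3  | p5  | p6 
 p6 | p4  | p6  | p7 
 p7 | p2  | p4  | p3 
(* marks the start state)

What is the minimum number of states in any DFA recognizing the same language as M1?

Reachable states from the start: {p2,p3,p4,p6,p7}. Unreachable: {p1,p5} — drop them.
Start with accepting vs non-accepting: {p2,p3,p6} | {p4,p7}.
Split {p2,p3,p6} by δ(·,a) → {p2,p3} and {p6}.
The partition is now stable with 3 blocks: {p2,p3} | {p4,p7} | {p6}.

3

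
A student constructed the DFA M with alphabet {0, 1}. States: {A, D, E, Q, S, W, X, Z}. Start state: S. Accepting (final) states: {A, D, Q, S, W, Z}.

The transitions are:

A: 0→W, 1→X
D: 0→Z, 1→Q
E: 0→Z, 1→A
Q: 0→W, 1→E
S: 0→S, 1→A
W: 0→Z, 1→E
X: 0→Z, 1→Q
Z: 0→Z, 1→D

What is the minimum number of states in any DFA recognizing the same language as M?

6

All states are reachable from the start state.
Initial partition by acceptance: {A,D,Q,S,W,Z} | {E,X}.
Refine {A,D,Q,S,W,Z} on symbol 1: members go to different blocks, giving {A,Q,W} and {D,S,Z}.
Split {A,Q,W} by δ(·,0) → {A,Q} and {W}.
Split {D,S,Z} by δ(·,1) → {D,S} and {Z}.
Refine {D,S} on symbol 0: members go to different blocks, giving {D} and {S}.
The partition is now stable with 6 blocks: {A,Q} | {E,X} | {D} | {W} | {Z} | {S}.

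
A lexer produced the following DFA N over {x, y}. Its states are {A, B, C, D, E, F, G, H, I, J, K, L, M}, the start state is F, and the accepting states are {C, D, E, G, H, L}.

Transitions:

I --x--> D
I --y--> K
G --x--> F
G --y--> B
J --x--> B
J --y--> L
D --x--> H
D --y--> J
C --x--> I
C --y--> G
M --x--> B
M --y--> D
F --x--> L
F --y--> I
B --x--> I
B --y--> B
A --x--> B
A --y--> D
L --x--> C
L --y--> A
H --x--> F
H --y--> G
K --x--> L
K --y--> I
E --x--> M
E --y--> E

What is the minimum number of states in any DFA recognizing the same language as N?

States {E,M} cannot be reached from the start state, so discard them.
Start with accepting vs non-accepting: {C,D,G,H,L} | {A,B,F,I,J,K}.
On input x, block {C,D,G,H,L} splits into {C,G,H} and {D,L}.
Refine {C,G,H} on symbol y: members go to different blocks, giving {C,H} and {G}.
On input x, block {A,B,F,I,J,K} splits into {A,B,J} and {F,I,K}.
Refine {A,B,J} on symbol x: members go to different blocks, giving {A,J} and {B}.
Stable partition: {C,H} | {A,J} | {D,L} | {G} | {F,I,K} | {B} — 6 equivalence classes.

6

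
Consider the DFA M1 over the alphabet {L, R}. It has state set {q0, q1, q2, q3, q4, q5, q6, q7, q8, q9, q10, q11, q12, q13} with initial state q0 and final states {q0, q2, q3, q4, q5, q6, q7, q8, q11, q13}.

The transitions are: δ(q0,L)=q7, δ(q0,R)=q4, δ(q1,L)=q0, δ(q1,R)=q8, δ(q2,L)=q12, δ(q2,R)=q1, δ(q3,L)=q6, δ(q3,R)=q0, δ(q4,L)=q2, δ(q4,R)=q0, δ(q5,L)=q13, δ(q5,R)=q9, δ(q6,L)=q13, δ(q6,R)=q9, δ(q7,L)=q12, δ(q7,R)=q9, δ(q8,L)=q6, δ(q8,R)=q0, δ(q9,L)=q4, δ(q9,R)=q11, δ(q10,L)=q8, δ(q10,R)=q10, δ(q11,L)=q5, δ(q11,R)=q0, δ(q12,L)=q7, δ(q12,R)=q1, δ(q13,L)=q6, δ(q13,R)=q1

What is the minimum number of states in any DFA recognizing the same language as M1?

States {q3,q10} cannot be reached from the start state, so discard them.
P0 = {q0,q2,q4,q5,q6,q7,q8,q11,q13} | {q1,q9,q12}.
On input L, block {q0,q2,q4,q5,q6,q7,q8,q11,q13} splits into {q0,q4,q5,q6,q8,q11,q13} and {q2,q7}.
On input L, block {q0,q4,q5,q6,q8,q11,q13} splits into {q5,q6,q8,q11,q13} and {q0,q4}.
On input R, block {q5,q6,q8,q11,q13} splits into {q5,q6,q13} and {q8,q11}.
Refine {q1,q9,q12} on symbol L: members go to different blocks, giving {q1,q9} and {q12}.
No further refinement is possible. Final partition (6 blocks): {q5,q6,q13} | {q1,q9} | {q2,q7} | {q0,q4} | {q8,q11} | {q12}.

6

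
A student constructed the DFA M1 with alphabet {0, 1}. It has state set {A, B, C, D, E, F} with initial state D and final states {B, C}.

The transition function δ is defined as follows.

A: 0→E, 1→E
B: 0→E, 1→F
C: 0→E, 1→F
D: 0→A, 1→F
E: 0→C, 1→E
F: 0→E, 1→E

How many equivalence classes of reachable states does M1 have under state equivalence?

Reachable states from the start: {A,C,D,E,F}. Unreachable: {B} — drop them.
Start with accepting vs non-accepting: {C} | {A,D,E,F}.
On input 0, block {A,D,E,F} splits into {A,D,F} and {E}.
On input 0, block {A,D,F} splits into {A,F} and {D}.
Stable partition: {C} | {A,F} | {E} | {D} — 4 equivalence classes.

4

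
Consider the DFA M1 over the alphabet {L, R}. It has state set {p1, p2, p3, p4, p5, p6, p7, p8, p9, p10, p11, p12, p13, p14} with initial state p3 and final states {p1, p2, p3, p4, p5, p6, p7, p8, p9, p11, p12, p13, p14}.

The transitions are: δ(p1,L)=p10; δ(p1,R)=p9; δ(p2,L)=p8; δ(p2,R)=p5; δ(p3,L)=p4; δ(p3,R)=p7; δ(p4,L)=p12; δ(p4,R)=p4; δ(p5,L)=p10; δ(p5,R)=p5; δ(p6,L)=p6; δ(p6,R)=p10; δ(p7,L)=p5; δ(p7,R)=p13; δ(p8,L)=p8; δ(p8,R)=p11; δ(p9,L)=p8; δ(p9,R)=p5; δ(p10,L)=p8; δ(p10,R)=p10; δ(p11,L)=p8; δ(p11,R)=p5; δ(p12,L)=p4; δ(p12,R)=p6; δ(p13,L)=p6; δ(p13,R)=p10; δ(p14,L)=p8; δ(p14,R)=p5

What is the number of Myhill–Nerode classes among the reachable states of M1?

9

Reachable states from the start: {p3,p4,p5,p6,p7,p8,p10,p11,p12,p13}. Unreachable: {p1,p2,p9,p14} — drop them.
Initial partition by acceptance: {p3,p4,p5,p6,p7,p8,p11,p12,p13} | {p10}.
Split {p3,p4,p5,p6,p7,p8,p11,p12,p13} by δ(·,L) → {p3,p4,p6,p7,p8,p11,p12,p13} and {p5}.
Refine {p3,p4,p6,p7,p8,p11,p12,p13} on symbol L: members go to different blocks, giving {p3,p4,p6,p8,p11,p12,p13} and {p7}.
Refine {p3,p4,p6,p8,p11,p12,p13} on symbol R: members go to different blocks, giving {p4,p8,p12} and {p6,p13} and {p3} and {p11}.
Split {p4,p8,p12} by δ(·,R) → {p4} and {p8} and {p12}.
No further refinement is possible. Final partition (9 blocks): {p4} | {p10} | {p5} | {p7} | {p6,p13} | {p3} | {p11} | {p8} | {p12}.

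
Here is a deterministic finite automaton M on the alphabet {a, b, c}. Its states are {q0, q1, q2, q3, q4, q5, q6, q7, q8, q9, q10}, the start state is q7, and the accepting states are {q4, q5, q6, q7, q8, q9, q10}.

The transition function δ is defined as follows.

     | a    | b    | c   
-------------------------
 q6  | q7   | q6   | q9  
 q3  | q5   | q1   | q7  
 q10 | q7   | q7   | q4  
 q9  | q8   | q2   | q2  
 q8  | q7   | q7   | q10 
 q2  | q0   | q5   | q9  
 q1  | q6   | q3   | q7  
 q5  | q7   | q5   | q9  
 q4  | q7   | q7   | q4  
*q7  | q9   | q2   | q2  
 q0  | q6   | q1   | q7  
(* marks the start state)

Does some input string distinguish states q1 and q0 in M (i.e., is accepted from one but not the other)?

Initial partition by acceptance: {q4,q5,q6,q7,q8,q9,q10} | {q0,q1,q2,q3}.
On input b, block {q4,q5,q6,q7,q8,q9,q10} splits into {q4,q5,q6,q8,q10} and {q7,q9}.
Split {q4,q5,q6,q8,q10} by δ(·,b) → {q4,q8,q10} and {q5,q6}.
On input a, block {q0,q1,q2,q3} splits into {q0,q1,q3} and {q2}.
On input a, block {q7,q9} splits into {q7} and {q9}.
Stable partition: {q4,q8,q10} | {q0,q1,q3} | {q7} | {q5,q6} | {q2} | {q9} — 6 equivalence classes.
q1 and q0 lie in the same block of the stable partition, so they are equivalent — no string distinguishes them.

No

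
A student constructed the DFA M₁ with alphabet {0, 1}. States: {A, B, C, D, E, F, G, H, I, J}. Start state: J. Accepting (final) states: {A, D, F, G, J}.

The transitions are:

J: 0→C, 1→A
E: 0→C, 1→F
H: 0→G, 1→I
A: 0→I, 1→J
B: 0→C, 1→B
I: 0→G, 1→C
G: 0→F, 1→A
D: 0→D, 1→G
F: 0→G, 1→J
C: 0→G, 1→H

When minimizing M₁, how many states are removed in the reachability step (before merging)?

No path from J leads to B, D, E; the other 7 states are all reachable.

3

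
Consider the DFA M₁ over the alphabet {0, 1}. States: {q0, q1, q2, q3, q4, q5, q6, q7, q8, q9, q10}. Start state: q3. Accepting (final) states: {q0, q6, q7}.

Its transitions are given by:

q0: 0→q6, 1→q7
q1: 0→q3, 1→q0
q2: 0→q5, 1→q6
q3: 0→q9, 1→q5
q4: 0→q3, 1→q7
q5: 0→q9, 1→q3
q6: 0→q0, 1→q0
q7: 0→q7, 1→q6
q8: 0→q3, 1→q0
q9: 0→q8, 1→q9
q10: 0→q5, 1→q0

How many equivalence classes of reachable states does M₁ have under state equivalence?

4

Reachable states from the start: {q0,q3,q5,q6,q7,q8,q9}. Unreachable: {q1,q2,q4,q10} — drop them.
Initial partition by acceptance: {q0,q6,q7} | {q3,q5,q8,q9}.
On input 1, block {q3,q5,q8,q9} splits into {q3,q5,q9} and {q8}.
Refine {q3,q5,q9} on symbol 0: members go to different blocks, giving {q3,q5} and {q9}.
No further refinement is possible. Final partition (4 blocks): {q0,q6,q7} | {q3,q5} | {q8} | {q9}.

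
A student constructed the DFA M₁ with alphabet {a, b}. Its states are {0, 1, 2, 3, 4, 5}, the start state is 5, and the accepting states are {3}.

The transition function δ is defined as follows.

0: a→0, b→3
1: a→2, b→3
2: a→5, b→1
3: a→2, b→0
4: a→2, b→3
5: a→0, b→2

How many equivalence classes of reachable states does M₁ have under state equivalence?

States {4} cannot be reached from the start state, so discard them.
Initial partition by acceptance: {3} | {0,1,2,5}.
Split {0,1,2,5} by δ(·,b) → {0,1} and {2,5}.
On input a, block {0,1} splits into {0} and {1}.
Split {2,5} by δ(·,a) → {2} and {5}.
No further refinement is possible. Final partition (5 blocks): {3} | {0} | {2} | {1} | {5}.

5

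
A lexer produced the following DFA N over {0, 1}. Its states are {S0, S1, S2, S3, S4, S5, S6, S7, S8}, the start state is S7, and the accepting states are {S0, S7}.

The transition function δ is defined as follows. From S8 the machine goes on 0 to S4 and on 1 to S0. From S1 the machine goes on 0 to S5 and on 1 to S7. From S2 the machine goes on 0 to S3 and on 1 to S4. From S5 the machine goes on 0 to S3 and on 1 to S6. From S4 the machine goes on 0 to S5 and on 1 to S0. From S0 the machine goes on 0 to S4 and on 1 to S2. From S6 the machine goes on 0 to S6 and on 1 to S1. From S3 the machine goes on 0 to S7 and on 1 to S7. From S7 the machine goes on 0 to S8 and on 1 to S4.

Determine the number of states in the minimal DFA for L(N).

9

All states are reachable from the start state.
Initial partition by acceptance: {S0,S7} | {S1,S2,S3,S4,S5,S6,S8}.
Refine {S1,S2,S3,S4,S5,S6,S8} on symbol 0: members go to different blocks, giving {S1,S2,S4,S5,S6,S8} and {S3}.
On input 0, block {S1,S2,S4,S5,S6,S8} splits into {S1,S4,S6,S8} and {S2,S5}.
Refine {S0,S7} on symbol 1: members go to different blocks, giving {S0} and {S7}.
On input 0, block {S1,S4,S6,S8} splits into {S1,S4} and {S6,S8}.
Split {S1,S4} by δ(·,1) → {S1} and {S4}.
Split {S2,S5} by δ(·,1) → {S2} and {S5}.
Split {S6,S8} by δ(·,0) → {S6} and {S8}.
Stable partition: {S0} | {S1} | {S3} | {S2} | {S7} | {S6} | {S4} | {S5} | {S8} — 9 equivalence classes.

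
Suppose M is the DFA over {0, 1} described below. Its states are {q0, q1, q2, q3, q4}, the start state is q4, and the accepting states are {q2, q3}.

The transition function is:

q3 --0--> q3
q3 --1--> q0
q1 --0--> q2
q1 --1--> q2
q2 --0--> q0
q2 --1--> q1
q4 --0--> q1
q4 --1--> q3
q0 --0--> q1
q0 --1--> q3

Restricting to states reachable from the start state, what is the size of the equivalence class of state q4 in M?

2

All states are reachable from the start state.
P0 = {q2,q3} | {q0,q1,q4}.
On input 0, block {q2,q3} splits into {q2} and {q3}.
Refine {q0,q1,q4} on symbol 0: members go to different blocks, giving {q0,q4} and {q1}.
No further refinement is possible. Final partition (4 blocks): {q2} | {q0,q4} | {q3} | {q1}.
State q4 belongs to the block {q0,q4}, which has 2 states.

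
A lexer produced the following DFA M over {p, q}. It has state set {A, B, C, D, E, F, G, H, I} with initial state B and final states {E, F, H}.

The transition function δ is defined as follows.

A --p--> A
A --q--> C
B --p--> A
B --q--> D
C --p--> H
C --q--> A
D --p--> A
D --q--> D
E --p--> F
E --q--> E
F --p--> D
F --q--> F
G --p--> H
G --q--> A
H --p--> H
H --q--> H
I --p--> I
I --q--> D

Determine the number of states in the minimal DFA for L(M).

4

First remove the unreachable states {E,F,G,I}; 5 states remain.
Initial partition by acceptance: {H} | {A,B,C,D}.
Refine {A,B,C,D} on symbol p: members go to different blocks, giving {A,B,D} and {C}.
Split {A,B,D} by δ(·,q) → {B,D} and {A}.
The partition is now stable with 4 blocks: {H} | {B,D} | {C} | {A}.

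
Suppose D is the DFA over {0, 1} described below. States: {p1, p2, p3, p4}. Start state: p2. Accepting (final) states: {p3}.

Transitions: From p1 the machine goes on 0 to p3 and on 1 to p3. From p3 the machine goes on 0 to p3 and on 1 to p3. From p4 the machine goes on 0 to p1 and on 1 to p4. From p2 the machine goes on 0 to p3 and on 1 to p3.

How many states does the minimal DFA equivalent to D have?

Reachable states from the start: {p2,p3}. Unreachable: {p1,p4} — drop them.
Initial partition by acceptance: {p3} | {p2}.
Stable partition: {p3} | {p2} — 2 equivalence classes.

2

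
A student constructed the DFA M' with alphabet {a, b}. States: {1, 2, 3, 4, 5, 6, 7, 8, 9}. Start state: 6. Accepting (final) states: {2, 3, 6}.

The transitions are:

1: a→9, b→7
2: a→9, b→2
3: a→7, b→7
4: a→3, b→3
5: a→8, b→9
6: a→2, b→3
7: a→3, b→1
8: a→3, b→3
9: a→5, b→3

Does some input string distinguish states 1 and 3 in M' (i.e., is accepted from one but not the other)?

First remove the unreachable states {4}; 8 states remain.
P0 = {2,3,6} | {1,5,7,8,9}.
On input a, block {2,3,6} splits into {2,3} and {6}.
On input b, block {2,3} splits into {2} and {3}.
On input a, block {1,5,7,8,9} splits into {1,5,9} and {7,8}.
Refine {1,5,9} on symbol a: members go to different blocks, giving {1,9} and {5}.
Split {1,9} by δ(·,a) → {1} and {9}.
Split {7,8} by δ(·,b) → {7} and {8}.
Stable partition: {2} | {1} | {6} | {3} | {7} | {5} | {9} | {8} — 8 equivalence classes.
1 and 3 end up in different blocks, so they are distinguishable. For instance, the string 'ε' is accepted from only 3.

Yes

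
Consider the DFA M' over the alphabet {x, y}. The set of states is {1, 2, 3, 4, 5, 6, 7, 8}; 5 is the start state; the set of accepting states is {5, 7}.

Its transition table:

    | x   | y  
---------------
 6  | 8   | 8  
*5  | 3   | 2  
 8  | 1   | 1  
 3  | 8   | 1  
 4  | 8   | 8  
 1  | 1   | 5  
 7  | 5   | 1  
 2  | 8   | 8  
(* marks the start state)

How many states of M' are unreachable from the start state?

BFS from 5 reaches {1, 2, 3, 5, 8}; the 3 state(s) 4, 6, 7 are never visited.

3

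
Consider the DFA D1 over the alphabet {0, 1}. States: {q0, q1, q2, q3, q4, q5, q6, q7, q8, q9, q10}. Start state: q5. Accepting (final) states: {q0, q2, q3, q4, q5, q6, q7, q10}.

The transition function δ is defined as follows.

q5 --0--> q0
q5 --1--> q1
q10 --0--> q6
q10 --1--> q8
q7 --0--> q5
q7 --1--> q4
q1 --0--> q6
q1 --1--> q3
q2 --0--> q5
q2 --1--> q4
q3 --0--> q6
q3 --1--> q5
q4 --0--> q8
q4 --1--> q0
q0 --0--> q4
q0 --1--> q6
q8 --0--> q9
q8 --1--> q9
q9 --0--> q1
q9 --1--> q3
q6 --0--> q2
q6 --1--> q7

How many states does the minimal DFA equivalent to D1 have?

First remove the unreachable states {q10}; 10 states remain.
Initial partition by acceptance: {q0,q2,q3,q4,q5,q6,q7} | {q1,q8,q9}.
Refine {q0,q2,q3,q4,q5,q6,q7} on symbol 0: members go to different blocks, giving {q0,q2,q3,q5,q6,q7} and {q4}.
Refine {q0,q2,q3,q5,q6,q7} on symbol 0: members go to different blocks, giving {q2,q3,q5,q6,q7} and {q0}.
On input 0, block {q2,q3,q5,q6,q7} splits into {q2,q3,q6,q7} and {q5}.
On input 0, block {q2,q3,q6,q7} splits into {q2,q7} and {q3,q6}.
On input 0, block {q1,q8,q9} splits into {q8,q9} and {q1}.
Split {q8,q9} by δ(·,0) → {q8} and {q9}.
Refine {q3,q6} on symbol 0: members go to different blocks, giving {q3} and {q6}.
No further refinement is possible. Final partition (9 blocks): {q2,q7} | {q8} | {q4} | {q0} | {q5} | {q3} | {q1} | {q9} | {q6}.

9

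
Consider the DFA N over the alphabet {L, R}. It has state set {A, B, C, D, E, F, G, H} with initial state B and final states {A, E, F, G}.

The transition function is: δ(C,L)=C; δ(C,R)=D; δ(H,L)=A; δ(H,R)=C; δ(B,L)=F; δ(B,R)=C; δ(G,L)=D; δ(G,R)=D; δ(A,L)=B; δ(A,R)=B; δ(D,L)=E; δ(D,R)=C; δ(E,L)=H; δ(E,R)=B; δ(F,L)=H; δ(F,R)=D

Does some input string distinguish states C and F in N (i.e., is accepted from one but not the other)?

Reachable states from the start: {A,B,C,D,E,F,H}. Unreachable: {G} — drop them.
Start with accepting vs non-accepting: {A,E,F} | {B,C,D,H}.
Split {B,C,D,H} by δ(·,L) → {B,D,H} and {C}.
The partition is now stable with 3 blocks: {A,E,F} | {B,D,H} | {C}.
C and F end up in different blocks, so they are distinguishable. For instance, the string 'ε' is accepted from only F.

Yes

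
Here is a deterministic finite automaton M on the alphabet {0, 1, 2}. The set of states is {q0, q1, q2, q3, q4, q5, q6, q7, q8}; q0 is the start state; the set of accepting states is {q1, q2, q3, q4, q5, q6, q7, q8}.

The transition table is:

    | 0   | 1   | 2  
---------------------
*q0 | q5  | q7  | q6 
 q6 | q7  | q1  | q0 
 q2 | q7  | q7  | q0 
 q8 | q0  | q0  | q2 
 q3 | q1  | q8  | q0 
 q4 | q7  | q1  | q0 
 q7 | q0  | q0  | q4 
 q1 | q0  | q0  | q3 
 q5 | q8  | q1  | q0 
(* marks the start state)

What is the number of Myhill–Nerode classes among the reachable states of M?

All states are reachable from the start state.
Start with accepting vs non-accepting: {q1,q2,q3,q4,q5,q6,q7,q8} | {q0}.
Refine {q1,q2,q3,q4,q5,q6,q7,q8} on symbol 0: members go to different blocks, giving {q2,q3,q4,q5,q6} and {q1,q7,q8}.
Stable partition: {q2,q3,q4,q5,q6} | {q0} | {q1,q7,q8} — 3 equivalence classes.

3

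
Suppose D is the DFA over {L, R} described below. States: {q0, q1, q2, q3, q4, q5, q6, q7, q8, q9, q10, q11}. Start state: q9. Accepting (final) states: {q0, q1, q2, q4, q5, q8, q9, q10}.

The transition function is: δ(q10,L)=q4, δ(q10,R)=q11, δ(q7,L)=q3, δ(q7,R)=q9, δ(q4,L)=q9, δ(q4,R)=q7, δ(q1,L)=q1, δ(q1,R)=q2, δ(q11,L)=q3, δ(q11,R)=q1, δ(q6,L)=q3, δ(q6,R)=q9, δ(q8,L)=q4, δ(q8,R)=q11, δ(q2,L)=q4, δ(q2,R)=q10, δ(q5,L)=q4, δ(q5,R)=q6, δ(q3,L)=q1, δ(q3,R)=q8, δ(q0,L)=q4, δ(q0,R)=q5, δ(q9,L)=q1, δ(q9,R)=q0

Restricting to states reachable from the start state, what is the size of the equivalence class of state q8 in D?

3

Every state is reachable, so we keep all 12.
Initial partition by acceptance: {q0,q1,q2,q4,q5,q8,q9,q10} | {q3,q6,q7,q11}.
Refine {q0,q1,q2,q4,q5,q8,q9,q10} on symbol R: members go to different blocks, giving {q0,q1,q2,q9} and {q4,q5,q8,q10}.
On input L, block {q0,q1,q2,q9} splits into {q0,q2} and {q1,q9}.
Refine {q3,q6,q7,q11} on symbol L: members go to different blocks, giving {q6,q7,q11} and {q3}.
Refine {q4,q5,q8,q10} on symbol L: members go to different blocks, giving {q5,q8,q10} and {q4}.
No further refinement is possible. Final partition (6 blocks): {q0,q2} | {q6,q7,q11} | {q5,q8,q10} | {q1,q9} | {q3} | {q4}.
The equivalence class containing q8 is {q5,q8,q10}, of size 3.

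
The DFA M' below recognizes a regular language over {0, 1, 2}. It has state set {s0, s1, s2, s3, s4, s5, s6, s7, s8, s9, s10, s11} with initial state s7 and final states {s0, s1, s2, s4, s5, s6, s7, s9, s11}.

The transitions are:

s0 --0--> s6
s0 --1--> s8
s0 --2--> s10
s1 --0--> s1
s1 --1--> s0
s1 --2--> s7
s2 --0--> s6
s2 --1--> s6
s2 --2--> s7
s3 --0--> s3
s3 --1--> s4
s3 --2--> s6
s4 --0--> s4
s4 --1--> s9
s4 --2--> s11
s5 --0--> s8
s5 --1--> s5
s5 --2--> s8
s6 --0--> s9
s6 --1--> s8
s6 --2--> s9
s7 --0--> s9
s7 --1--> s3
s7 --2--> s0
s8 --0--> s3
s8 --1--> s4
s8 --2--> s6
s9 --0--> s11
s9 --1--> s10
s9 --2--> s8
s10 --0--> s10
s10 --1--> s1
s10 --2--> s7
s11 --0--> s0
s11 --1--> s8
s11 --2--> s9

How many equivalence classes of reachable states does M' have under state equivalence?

4

First remove the unreachable states {s2,s5}; 10 states remain.
Start with accepting vs non-accepting: {s0,s1,s4,s6,s7,s9,s11} | {s3,s8,s10}.
Refine {s0,s1,s4,s6,s7,s9,s11} on symbol 1: members go to different blocks, giving {s0,s6,s7,s9,s11} and {s1,s4}.
Refine {s0,s6,s7,s9,s11} on symbol 2: members go to different blocks, giving {s6,s7,s11} and {s0,s9}.
Stable partition: {s6,s7,s11} | {s3,s8,s10} | {s1,s4} | {s0,s9} — 4 equivalence classes.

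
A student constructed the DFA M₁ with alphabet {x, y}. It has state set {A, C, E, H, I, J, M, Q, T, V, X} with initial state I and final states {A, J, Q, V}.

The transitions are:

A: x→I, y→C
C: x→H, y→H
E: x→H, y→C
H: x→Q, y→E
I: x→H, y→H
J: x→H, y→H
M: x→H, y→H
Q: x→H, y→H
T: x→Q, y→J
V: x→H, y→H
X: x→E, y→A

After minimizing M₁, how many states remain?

4

Reachable states from the start: {C,E,H,I,Q}. Unreachable: {A,J,M,T,V,X} — drop them.
P0 = {Q} | {C,E,H,I}.
Split {C,E,H,I} by δ(·,x) → {C,E,I} and {H}.
Refine {C,E,I} on symbol y: members go to different blocks, giving {C,I} and {E}.
No further refinement is possible. Final partition (4 blocks): {Q} | {C,I} | {H} | {E}.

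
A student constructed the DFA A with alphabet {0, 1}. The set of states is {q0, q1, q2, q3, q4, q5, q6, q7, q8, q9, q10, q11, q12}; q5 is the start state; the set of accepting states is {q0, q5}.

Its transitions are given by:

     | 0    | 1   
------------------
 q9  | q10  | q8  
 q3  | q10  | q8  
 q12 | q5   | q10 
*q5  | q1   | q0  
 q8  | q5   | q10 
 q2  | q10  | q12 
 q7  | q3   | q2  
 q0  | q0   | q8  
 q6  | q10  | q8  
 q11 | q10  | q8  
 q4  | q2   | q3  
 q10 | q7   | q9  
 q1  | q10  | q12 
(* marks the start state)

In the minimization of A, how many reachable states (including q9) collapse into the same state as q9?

States {q4,q6,q11} cannot be reached from the start state, so discard them.
Start with accepting vs non-accepting: {q0,q5} | {q1,q2,q3,q7,q8,q9,q10,q12}.
Split {q0,q5} by δ(·,0) → {q0} and {q5}.
On input 0, block {q1,q2,q3,q7,q8,q9,q10,q12} splits into {q1,q2,q3,q7,q9,q10} and {q8,q12}.
Refine {q1,q2,q3,q7,q9,q10} on symbol 1: members go to different blocks, giving {q1,q2,q3,q9} and {q7,q10}.
On input 0, block {q7,q10} splits into {q7} and {q10}.
No further refinement is possible. Final partition (6 blocks): {q0} | {q1,q2,q3,q9} | {q5} | {q8,q12} | {q7} | {q10}.
State q9 belongs to the block {q1,q2,q3,q9}, which has 4 states.

4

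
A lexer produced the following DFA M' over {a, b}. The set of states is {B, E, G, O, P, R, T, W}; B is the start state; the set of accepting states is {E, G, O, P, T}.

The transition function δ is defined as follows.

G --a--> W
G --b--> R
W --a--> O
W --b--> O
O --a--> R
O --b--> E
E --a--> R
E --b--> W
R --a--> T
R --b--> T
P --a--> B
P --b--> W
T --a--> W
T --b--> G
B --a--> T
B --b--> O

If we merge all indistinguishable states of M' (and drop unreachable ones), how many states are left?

First remove the unreachable states {P}; 7 states remain.
P0 = {E,G,O,T} | {B,R,W}.
Split {E,G,O,T} by δ(·,b) → {E,G} and {O,T}.
No further refinement is possible. Final partition (3 blocks): {E,G} | {B,R,W} | {O,T}.

3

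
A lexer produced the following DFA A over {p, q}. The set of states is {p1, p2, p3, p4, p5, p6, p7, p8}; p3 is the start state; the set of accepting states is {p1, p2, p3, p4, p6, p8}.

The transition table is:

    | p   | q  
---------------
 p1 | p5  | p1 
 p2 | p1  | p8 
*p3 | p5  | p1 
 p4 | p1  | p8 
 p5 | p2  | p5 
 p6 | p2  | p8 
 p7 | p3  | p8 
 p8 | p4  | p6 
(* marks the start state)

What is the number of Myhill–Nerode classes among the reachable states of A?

States {p7} cannot be reached from the start state, so discard them.
P0 = {p1,p2,p3,p4,p6,p8} | {p5}.
On input p, block {p1,p2,p3,p4,p6,p8} splits into {p2,p4,p6,p8} and {p1,p3}.
On input p, block {p2,p4,p6,p8} splits into {p2,p4} and {p6,p8}.
The partition is now stable with 4 blocks: {p2,p4} | {p5} | {p1,p3} | {p6,p8}.

4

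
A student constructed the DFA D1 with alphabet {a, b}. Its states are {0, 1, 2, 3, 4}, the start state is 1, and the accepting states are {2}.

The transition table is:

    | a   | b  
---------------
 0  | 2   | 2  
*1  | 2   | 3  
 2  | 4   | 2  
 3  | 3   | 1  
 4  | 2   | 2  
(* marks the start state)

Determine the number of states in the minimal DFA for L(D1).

4

First remove the unreachable states {0}; 4 states remain.
Initial partition by acceptance: {2} | {1,3,4}.
Refine {1,3,4} on symbol a: members go to different blocks, giving {1,4} and {3}.
Refine {1,4} on symbol b: members go to different blocks, giving {1} and {4}.
No further refinement is possible. Final partition (4 blocks): {2} | {1} | {3} | {4}.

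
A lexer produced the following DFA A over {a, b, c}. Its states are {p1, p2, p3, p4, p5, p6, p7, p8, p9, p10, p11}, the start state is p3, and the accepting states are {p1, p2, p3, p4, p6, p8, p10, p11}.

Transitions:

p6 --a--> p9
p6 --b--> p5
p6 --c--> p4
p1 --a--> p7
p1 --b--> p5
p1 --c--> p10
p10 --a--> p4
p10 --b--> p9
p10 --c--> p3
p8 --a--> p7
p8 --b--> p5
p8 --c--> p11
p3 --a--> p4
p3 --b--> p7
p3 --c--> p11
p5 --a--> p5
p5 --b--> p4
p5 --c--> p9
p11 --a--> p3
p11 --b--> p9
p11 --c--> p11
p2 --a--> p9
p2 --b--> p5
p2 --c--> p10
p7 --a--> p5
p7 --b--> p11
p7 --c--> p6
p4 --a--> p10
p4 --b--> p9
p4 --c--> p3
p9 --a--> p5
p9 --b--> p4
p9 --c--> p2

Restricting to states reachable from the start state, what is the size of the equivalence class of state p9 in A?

First remove the unreachable states {p1,p8}; 9 states remain.
Initial partition by acceptance: {p2,p3,p4,p6,p10,p11} | {p5,p7,p9}.
On input a, block {p2,p3,p4,p6,p10,p11} splits into {p3,p4,p10,p11} and {p2,p6}.
Refine {p5,p7,p9} on symbol c: members go to different blocks, giving {p7,p9} and {p5}.
No further refinement is possible. Final partition (4 blocks): {p3,p4,p10,p11} | {p7,p9} | {p2,p6} | {p5}.
State p9 belongs to the block {p7,p9}, which has 2 states.

2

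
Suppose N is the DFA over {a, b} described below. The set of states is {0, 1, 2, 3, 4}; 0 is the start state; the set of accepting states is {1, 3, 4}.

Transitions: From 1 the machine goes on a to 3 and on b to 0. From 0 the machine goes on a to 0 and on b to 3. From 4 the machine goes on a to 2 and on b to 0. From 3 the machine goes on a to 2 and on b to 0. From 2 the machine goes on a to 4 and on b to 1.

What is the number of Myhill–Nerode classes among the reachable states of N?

Every state is reachable, so we keep all 5.
Initial partition by acceptance: {1,3,4} | {0,2}.
Refine {1,3,4} on symbol a: members go to different blocks, giving {3,4} and {1}.
On input a, block {0,2} splits into {0} and {2}.
No further refinement is possible. Final partition (4 blocks): {3,4} | {0} | {1} | {2}.

4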